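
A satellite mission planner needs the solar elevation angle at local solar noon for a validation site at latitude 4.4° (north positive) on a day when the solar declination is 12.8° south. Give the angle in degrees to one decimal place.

At local solar noon the hour angle is zero, so the elevation is 90° − |φ − δ| = 90° − |4.4° − (-12.8°)| = 90° − 17.2° = 72.8°.

72.8°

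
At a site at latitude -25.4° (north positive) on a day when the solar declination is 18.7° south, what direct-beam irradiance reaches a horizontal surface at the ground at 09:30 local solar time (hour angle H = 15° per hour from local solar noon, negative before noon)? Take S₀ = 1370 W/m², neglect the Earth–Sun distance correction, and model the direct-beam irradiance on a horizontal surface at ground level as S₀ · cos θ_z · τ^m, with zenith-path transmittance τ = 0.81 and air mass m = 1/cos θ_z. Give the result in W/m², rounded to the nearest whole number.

Hour angle H = 15° × (9.5 − 12) = -37.50°.
cos θ_z = sin φ sin δ + cos φ cos δ cos H = (-0.4289)(-0.3206) + (0.9033)(0.9472)(0.7934) = 0.8163.
Air mass m = 1/cos θ_z = 1/0.8163 = 1.225; τ^m = 0.81^1.225 = 0.7725.
Surface direct beam = 1370 × 0.8163 × 0.7725 = 863.91 W/m².

864 W/m²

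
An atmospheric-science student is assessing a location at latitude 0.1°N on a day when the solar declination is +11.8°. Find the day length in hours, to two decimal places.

12.00 hours

cos H_s = −tan(0.1°) · tan(11.8°) = -0.0004, so H_s = arccos(-0.0004) = 90.02°.
Day length = 2 H_s / 15° h⁻¹ = 180.04° / 15 = 12.003 h.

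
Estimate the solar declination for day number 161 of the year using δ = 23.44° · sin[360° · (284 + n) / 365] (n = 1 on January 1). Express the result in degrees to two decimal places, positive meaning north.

+23.00°

360 × (284 + 161) / 365 = 438.904°; sin(438.904°) = 0.9813.
δ = 23.44 × 0.9813 = 23.002° ≈ +23.00°.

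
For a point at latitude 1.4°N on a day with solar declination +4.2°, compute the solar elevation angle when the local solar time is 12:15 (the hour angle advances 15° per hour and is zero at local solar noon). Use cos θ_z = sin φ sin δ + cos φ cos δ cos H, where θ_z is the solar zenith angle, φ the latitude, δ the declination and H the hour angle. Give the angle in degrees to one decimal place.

85.3°

Hour angle H = 15° × (12.25 − 12) = 3.75°.
cos θ_z = sin(1.4°) sin(4.2°) + cos(1.4°) cos(4.2°) cos(3.75°) = 0.0018 + 0.9949 = 0.9967.
θ_z = arccos(0.9967) = 4.66°, so the elevation is 90° − 4.66° = 85.34°.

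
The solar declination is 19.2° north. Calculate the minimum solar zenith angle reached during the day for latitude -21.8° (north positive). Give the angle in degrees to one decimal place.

41.0°

At local solar noon the hour angle is zero, so the zenith angle is |φ − δ| = |-21.8° − (19.2°)| = 41.0°.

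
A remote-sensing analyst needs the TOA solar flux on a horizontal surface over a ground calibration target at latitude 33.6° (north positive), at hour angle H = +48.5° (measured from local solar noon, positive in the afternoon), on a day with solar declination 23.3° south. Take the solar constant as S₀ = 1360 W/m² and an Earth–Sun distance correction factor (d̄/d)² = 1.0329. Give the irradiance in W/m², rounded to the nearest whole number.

cos θ_z = sin φ sin δ + cos φ cos δ cos H = (0.5534)(-0.3955) + (0.8329)(0.9184)(0.6626) = 0.2880.
Top-of-atmosphere irradiance = S₀ (d̄/d)² cos θ_z = 1360 × 1.0329 × 0.2880 = 404.57 W/m².

405 W/m²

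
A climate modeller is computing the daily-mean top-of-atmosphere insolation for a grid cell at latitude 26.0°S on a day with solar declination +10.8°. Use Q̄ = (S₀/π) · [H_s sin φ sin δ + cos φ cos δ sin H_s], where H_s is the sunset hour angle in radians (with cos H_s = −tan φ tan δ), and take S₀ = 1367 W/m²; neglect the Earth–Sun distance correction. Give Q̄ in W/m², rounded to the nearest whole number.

330 W/m²

−tan φ tan δ = −(-0.4877)(0.1908) = 0.0931; H_s = arccos(0.0931) = 84.66°. In radians, H_s = 1.4776.
H_s sin φ sin δ = 1.4776 × -0.4384 × 0.1874 = -0.1214.
cos φ cos δ sin H_s = 0.8988 × 0.9823 × 0.9957 = 0.8791.
Q̄ = (1367/π) × (-0.1214 + 0.8791) = 435.13 × 0.7577 = 329.70 W/m².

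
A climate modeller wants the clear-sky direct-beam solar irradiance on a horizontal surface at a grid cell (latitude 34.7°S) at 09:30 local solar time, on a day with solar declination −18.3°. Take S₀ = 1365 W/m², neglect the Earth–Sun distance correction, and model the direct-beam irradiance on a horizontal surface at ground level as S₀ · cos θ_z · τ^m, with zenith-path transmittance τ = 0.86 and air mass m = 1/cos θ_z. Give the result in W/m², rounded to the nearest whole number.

Hour angle H = 15° × (9.5 − 12) = -37.50°.
cos θ_z = sin(-34.7°) sin(-18.3°) + cos(-34.7°) cos(-18.3°) cos(-37.50°) = 0.1787 + 0.6193 = 0.7980.
Air mass m = 1/cos θ_z = 1/0.7980 = 1.253; τ^m = 0.86^1.253 = 0.8278.
Surface direct beam = 1365 × 0.7980 × 0.8278 = 901.70 W/m².

902 W/m²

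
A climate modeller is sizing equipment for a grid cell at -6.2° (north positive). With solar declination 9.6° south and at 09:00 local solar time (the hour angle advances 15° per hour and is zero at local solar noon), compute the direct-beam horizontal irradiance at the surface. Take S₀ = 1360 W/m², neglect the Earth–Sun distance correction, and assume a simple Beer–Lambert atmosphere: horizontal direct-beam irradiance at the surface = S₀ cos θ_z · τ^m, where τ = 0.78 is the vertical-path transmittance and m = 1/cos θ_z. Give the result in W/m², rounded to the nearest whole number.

Hour angle H = 15° × (9 − 12) = -45.00°.
cos θ_z = sin φ sin δ + cos φ cos δ cos H = (-0.1080)(-0.1668) + (0.9942)(0.9860)(0.7071) = 0.7112.
Air mass m = 1/cos θ_z = 1/0.7112 = 1.406; τ^m = 0.78^1.406 = 0.7052.
Surface direct beam = 1360 × 0.7112 × 0.7052 = 682.09 W/m².

682 W/m²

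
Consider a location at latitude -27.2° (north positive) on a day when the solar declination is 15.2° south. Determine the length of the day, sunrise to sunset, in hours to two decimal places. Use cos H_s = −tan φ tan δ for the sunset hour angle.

13.07 hours

cos H_s = −tan(-27.2°) · tan(-15.2°) = -0.1396, so H_s = arccos(-0.1396) = 98.02°.
Day length = 2 H_s / 15° h⁻¹ = 196.04° / 15 = 13.069 h.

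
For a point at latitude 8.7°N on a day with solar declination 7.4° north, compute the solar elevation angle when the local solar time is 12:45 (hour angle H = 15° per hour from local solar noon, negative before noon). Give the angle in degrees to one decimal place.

Hour angle H = 15° × (12.75 − 12) = 11.25°.
cos θ_z = sin(8.7°) sin(7.4°) + cos(8.7°) cos(7.4°) cos(11.25°) = 0.0195 + 0.9614 = 0.9809.
θ_z = arccos(0.9809) = 11.22°, so the elevation is 90° − 11.22° = 78.78°.

78.8°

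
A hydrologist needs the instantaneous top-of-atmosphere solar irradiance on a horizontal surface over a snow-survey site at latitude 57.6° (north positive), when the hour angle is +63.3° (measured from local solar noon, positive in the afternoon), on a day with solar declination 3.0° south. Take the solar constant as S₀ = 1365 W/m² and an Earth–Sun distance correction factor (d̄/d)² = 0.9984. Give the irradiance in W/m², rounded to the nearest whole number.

With φ = 57.6°, δ = -3.0°, H = 63.30°: sin φ sin δ = -0.0442, cos φ cos δ cos H = 0.2404, so cos θ_z = 0.1962.
Top-of-atmosphere irradiance = S₀ (d̄/d)² cos θ_z = 1365 × 0.9984 × 0.1962 = 267.38 W/m².

267 W/m²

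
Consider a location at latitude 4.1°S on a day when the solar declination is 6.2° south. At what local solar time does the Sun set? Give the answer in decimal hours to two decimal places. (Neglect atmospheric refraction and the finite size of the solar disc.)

18.03 h

−tan φ tan δ = −(-0.0717)(-0.1086) = -0.0078; H_s = arccos(-0.0078) = 90.45°.
Sunset is at 12 + H_s/15 = 12 + 6.030 = 18.030 h local solar time.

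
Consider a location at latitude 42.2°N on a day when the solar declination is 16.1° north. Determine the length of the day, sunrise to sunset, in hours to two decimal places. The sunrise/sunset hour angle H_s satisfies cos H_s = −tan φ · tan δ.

14.02 hours

The sunset hour angle satisfies cos H_s = −tan φ tan δ = -0.2617, giving H_s = 105.17°.
Day length = 2 H_s / 15° h⁻¹ = 210.34° / 15 = 14.023 h.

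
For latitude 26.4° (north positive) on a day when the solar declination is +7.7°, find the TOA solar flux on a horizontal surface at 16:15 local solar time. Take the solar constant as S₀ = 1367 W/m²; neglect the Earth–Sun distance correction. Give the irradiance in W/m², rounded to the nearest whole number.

618 W/m²

Hour angle H = 15° × (16.25 − 12) = 63.75°.
With φ = 26.4°, δ = 7.7°, H = 63.75°: sin φ sin δ = 0.0596, cos φ cos δ cos H = 0.3926, so cos θ_z = 0.4522.
Top-of-atmosphere irradiance = S₀ cos θ_z = 1367 × 0.4522 = 618.16 W/m².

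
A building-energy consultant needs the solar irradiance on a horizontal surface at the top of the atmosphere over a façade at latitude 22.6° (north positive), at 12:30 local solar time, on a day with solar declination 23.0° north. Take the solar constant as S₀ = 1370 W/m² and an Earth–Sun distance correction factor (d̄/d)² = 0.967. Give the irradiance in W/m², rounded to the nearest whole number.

Hour angle H = 15° × (12.5 − 12) = 7.50°.
cos θ_z = sin(22.6°) sin(23.0°) + cos(22.6°) cos(23.0°) cos(7.50°) = 0.1502 + 0.8425 = 0.9927.
Top-of-atmosphere irradiance = S₀ (d̄/d)² cos θ_z = 1370 × 0.967 × 0.9927 = 1315.12 W/m².

1315 W/m²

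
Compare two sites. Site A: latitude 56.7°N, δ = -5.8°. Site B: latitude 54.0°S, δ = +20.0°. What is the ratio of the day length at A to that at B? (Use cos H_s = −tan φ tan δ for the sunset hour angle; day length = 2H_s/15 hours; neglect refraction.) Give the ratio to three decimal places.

1.353

A: H_s = arccos(−tan 56.7° · tan -5.8°) = 81.10°, so 2H_s/15 = 10.8133 h.
B: H_s = arccos(−tan -54.0° · tan 20.0°) = 59.94°, so 2H_s/15 = 7.9920 h.
Ratio A/B = 10.8133 / 7.9920 = 1.3530.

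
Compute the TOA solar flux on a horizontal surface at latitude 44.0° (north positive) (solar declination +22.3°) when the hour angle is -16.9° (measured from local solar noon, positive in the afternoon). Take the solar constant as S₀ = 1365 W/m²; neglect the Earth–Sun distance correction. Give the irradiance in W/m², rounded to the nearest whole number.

With φ = 44.0°, δ = 22.3°, H = -16.90°: sin φ sin δ = 0.2636, cos φ cos δ cos H = 0.6368, so cos θ_z = 0.9004.
Top-of-atmosphere irradiance = S₀ cos θ_z = 1365 × 0.9004 = 1229.05 W/m².

1229 W/m²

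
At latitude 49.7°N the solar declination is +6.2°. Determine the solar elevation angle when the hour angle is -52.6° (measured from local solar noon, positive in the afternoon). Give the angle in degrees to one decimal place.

28.2°

cos θ_z = sin φ sin δ + cos φ cos δ cos H = (0.7627)(0.1080) + (0.6468)(0.9942)(0.6074) = 0.4730.
θ_z = arccos(0.4730) = 61.77°, so the elevation is 90° − 61.77° = 28.23°.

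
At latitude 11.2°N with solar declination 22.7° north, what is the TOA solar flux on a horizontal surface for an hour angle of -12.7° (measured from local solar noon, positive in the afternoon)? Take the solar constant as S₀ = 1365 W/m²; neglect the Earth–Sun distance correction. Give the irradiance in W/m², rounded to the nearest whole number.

With φ = 11.2°, δ = 22.7°, H = -12.70°: sin φ sin δ = 0.0750, cos φ cos δ cos H = 0.8828, so cos θ_z = 0.9578.
Top-of-atmosphere irradiance = S₀ cos θ_z = 1365 × 0.9578 = 1307.40 W/m².

1307 W/m²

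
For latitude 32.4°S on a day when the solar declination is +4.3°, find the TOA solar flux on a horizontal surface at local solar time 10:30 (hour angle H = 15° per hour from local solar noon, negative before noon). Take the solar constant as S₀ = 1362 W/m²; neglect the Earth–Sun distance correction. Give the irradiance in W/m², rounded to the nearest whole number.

Hour angle H = 15° × (10.5 − 12) = -22.50°.
With φ = -32.4°, δ = 4.3°, H = -22.50°: sin φ sin δ = -0.0402, cos φ cos δ cos H = 0.7779, so cos θ_z = 0.7377.
Top-of-atmosphere irradiance = S₀ cos θ_z = 1362 × 0.7377 = 1004.75 W/m².

1005 W/m²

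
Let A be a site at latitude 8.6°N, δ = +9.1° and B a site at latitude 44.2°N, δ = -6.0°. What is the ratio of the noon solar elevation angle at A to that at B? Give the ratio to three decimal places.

2.249

A: 90° − |8.6 − (9.1)| = 89.50°.
B: 90° − |44.2 − (-6.0)| = 39.80°.
Ratio A/B = 89.5000 / 39.8000 = 2.2487.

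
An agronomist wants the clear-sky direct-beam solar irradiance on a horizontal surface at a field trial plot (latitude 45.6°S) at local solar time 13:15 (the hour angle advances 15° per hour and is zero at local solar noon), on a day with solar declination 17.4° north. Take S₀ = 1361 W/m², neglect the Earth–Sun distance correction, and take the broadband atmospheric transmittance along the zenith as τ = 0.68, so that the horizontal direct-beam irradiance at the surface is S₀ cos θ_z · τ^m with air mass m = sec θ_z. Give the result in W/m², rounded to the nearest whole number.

227 W/m²

Hour angle H = 15° × (13.25 − 12) = 18.75°.
With φ = -45.6°, δ = 17.4°, H = 18.75°: sin φ sin δ = -0.2137, cos φ cos δ cos H = 0.6322, so cos θ_z = 0.4185.
Air mass m = 1/cos θ_z = 1/0.4185 = 2.389; τ^m = 0.68^2.389 = 0.3980.
Surface direct beam = 1361 × 0.4185 × 0.3980 = 226.69 W/m².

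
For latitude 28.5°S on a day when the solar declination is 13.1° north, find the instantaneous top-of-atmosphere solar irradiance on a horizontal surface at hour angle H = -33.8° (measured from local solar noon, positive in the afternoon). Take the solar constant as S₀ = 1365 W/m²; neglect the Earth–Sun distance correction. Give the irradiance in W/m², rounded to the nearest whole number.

823 W/m²

With φ = -28.5°, δ = 13.1°, H = -33.80°: sin φ sin δ = -0.1081, cos φ cos δ cos H = 0.7113, so cos θ_z = 0.6032.
Top-of-atmosphere irradiance = S₀ cos θ_z = 1365 × 0.6032 = 823.37 W/m².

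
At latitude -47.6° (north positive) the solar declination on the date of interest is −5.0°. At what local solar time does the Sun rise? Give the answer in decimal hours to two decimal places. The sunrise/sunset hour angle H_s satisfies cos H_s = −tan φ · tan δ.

The sunset hour angle satisfies cos H_s = −tan φ tan δ = -0.0958, giving H_s = 95.50°.
Sunrise is at 12 − H_s/15 = 12 − 6.367 = 5.633 h local solar time.

5.63 h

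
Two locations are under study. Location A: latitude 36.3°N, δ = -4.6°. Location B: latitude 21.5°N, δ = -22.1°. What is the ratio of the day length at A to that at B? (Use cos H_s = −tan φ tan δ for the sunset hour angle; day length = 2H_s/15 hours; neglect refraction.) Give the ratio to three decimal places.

A: H_s = arccos(−tan 36.3° · tan -4.6°) = 86.61°, so 2H_s/15 = 11.5480 h.
B: H_s = arccos(−tan 21.5° · tan -22.1°) = 80.80°, so 2H_s/15 = 10.7733 h.
Ratio A/B = 11.5480 / 10.7733 = 1.0719.

1.072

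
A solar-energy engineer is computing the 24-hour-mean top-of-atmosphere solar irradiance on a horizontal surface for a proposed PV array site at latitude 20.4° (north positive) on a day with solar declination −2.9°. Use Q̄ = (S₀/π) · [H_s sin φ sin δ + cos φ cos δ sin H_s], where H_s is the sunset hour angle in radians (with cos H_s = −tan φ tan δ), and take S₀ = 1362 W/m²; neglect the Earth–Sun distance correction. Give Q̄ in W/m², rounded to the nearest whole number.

−tan φ tan δ = −(0.3719)(-0.0507) = 0.0189; H_s = arccos(0.0189) = 88.92°. In radians, H_s = 1.5519.
H_s sin φ sin δ = 1.5519 × 0.3486 × -0.0506 = -0.0274.
cos φ cos δ sin H_s = 0.9373 × 0.9987 × 0.9998 = 0.9359.
Q̄ = (1362/π) × (-0.0274 + 0.9359) = 433.54 × 0.9085 = 393.87 W/m².

394 W/m²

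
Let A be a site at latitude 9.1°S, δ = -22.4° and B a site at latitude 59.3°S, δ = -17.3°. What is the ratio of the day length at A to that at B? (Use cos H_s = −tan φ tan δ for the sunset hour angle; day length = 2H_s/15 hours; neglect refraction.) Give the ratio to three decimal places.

A: H_s = arccos(−tan -9.1° · tan -22.4°) = 93.79°, so 2H_s/15 = 12.5053 h.
B: H_s = arccos(−tan -59.3° · tan -17.3°) = 121.64°, so 2H_s/15 = 16.2187 h.
Ratio A/B = 12.5053 / 16.2187 = 0.7710.

0.771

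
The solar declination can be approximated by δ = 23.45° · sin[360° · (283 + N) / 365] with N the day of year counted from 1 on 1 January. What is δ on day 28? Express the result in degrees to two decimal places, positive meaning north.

-18.79°

360 × (283 + 28) / 365 = 306.740°; sin(306.740°) = -0.8014.
δ = 23.45 × -0.8014 = -18.793° ≈ -18.79°.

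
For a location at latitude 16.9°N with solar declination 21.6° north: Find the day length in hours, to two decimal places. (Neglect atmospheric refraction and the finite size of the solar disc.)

12.92 hours

−tan φ tan δ = −(0.3038)(0.3959) = -0.1203; H_s = arccos(-0.1203) = 96.91°.
Day length = 2 H_s / 15° h⁻¹ = 193.82° / 15 = 12.921 h.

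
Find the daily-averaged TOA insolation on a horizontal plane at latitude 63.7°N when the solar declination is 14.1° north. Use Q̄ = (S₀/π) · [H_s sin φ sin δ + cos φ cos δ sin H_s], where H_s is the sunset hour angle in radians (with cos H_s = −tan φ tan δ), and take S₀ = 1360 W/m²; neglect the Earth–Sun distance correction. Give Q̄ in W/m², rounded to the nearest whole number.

359 W/m²

The sunset hour angle satisfies cos H_s = −tan φ tan δ = -0.5082, giving H_s = 120.54°. In radians, H_s = 2.1038.
H_s sin φ sin δ = 2.1038 × 0.8965 × 0.2436 = 0.4594.
cos φ cos δ sin H_s = 0.4431 × 0.9699 × 0.8613 = 0.3702.
Q̄ = (1360/π) × (0.4594 + 0.3702) = 432.90 × 0.8296 = 359.13 W/m².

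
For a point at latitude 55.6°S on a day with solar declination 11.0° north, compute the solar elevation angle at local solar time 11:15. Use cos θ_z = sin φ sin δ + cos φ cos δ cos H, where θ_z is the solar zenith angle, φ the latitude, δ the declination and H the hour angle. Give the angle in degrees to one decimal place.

Hour angle H = 15° × (11.25 − 12) = -11.25°.
With φ = -55.6°, δ = 11.0°, H = -11.25°: sin φ sin δ = -0.1574, cos φ cos δ cos H = 0.5439, so cos θ_z = 0.3865.
θ_z = arccos(0.3865) = 67.26°, so the elevation is 90° − 67.26° = 22.74°.

22.7°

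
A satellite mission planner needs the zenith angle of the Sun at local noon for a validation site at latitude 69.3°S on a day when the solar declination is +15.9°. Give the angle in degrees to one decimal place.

At local solar noon the hour angle is zero, so the zenith angle is |φ − δ| = |-69.3° − (15.9°)| = 85.2°.

85.2°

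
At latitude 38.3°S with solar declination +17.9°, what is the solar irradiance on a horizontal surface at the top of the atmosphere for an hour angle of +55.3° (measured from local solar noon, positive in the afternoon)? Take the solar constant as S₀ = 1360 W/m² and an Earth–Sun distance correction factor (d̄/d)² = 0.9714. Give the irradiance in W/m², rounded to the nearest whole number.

cos θ_z = sin(-38.3°) sin(17.9°) + cos(-38.3°) cos(17.9°) cos(55.30°) = -0.1905 + 0.4251 = 0.2346.
Top-of-atmosphere irradiance = S₀ (d̄/d)² cos θ_z = 1360 × 0.9714 × 0.2346 = 309.93 W/m².

310 W/m²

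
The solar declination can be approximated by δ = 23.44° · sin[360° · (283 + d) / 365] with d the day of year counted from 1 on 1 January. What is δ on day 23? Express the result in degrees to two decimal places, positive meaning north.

360 × (283 + 23) / 365 = 301.808°; sin(301.808°) = -0.8498.
δ = 23.44 × -0.8498 = -19.919° ≈ -19.92°.

-19.92°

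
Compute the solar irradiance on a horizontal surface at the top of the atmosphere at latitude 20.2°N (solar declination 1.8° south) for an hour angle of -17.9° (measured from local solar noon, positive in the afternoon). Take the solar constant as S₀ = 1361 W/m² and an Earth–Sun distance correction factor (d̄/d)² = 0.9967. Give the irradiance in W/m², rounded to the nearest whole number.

cos θ_z = sin φ sin δ + cos φ cos δ cos H = (0.3453)(-0.0314) + (0.9385)(0.9995)(0.9516) = 0.8818.
Top-of-atmosphere irradiance = S₀ (d̄/d)² cos θ_z = 1361 × 0.9967 × 0.8818 = 1196.17 W/m².

1196 W/m²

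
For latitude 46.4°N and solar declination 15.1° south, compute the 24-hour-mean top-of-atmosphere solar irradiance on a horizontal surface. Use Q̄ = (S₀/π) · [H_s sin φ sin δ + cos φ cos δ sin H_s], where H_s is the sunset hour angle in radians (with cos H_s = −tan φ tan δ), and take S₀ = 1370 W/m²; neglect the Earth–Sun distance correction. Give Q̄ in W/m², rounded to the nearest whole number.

cos H_s = −tan(46.4°) · tan(-15.1°) = 0.2833, so H_s = arccos(0.2833) = 73.54°. In radians, H_s = 1.2835.
H_s sin φ sin δ = 1.2835 × 0.7242 × -0.2605 = -0.2421.
cos φ cos δ sin H_s = 0.6896 × 0.9655 × 0.9590 = 0.6385.
Q̄ = (1370/π) × (-0.2421 + 0.6385) = 436.08 × 0.3964 = 172.86 W/m².

173 W/m²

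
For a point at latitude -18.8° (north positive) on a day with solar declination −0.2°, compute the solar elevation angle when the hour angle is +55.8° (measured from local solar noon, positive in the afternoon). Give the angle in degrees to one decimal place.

32.2°

With φ = -18.8°, δ = -0.2°, H = 55.80°: sin φ sin δ = 0.0011, cos φ cos δ cos H = 0.5321, so cos θ_z = 0.5332.
θ_z = arccos(0.5332) = 57.78°, so the elevation is 90° − 57.78° = 32.22°.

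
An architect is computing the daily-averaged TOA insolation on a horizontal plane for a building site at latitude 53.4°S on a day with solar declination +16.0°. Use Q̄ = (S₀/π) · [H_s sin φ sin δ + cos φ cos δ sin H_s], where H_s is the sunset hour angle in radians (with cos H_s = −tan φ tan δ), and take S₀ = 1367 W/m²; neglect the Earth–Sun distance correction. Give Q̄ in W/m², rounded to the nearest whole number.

−tan φ tan δ = −(-1.3465)(0.2867) = 0.3860; H_s = arccos(0.3860) = 67.29°. In radians, H_s = 1.1744.
H_s sin φ sin δ = 1.1744 × -0.8028 × 0.2756 = -0.2598.
cos φ cos δ sin H_s = 0.5962 × 0.9613 × 0.9225 = 0.5287.
Q̄ = (1367/π) × (-0.2598 + 0.5287) = 435.13 × 0.2689 = 117.01 W/m².

117 W/m²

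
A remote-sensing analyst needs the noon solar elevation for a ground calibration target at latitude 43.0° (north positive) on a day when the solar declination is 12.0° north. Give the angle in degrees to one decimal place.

At local solar noon the hour angle is zero, so the elevation is 90° − |φ − δ| = 90° − |43.0° − (12.0°)| = 90° − 31.0° = 59.0°.

59.0°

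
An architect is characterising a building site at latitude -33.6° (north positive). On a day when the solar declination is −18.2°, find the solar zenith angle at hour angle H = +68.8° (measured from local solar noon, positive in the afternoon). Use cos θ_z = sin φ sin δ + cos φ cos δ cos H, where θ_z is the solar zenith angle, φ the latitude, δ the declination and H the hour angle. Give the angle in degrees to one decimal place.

62.7°

cos θ_z = sin(-33.6°) sin(-18.2°) + cos(-33.6°) cos(-18.2°) cos(68.80°) = 0.1728 + 0.2861 = 0.4589.
θ_z = arccos(0.4589) = 62.68°.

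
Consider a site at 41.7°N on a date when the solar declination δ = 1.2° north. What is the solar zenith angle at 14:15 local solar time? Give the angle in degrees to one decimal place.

50.6°

Hour angle H = 15° × (14.25 − 12) = 33.75°.
cos θ_z = sin(41.7°) sin(1.2°) + cos(41.7°) cos(1.2°) cos(33.75°) = 0.0139 + 0.6207 = 0.6346.
θ_z = arccos(0.6346) = 50.61°.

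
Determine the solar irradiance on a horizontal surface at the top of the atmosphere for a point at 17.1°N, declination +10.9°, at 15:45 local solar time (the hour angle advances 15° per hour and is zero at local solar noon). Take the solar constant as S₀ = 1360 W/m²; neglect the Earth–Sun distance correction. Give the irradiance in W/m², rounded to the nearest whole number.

Hour angle H = 15° × (15.75 − 12) = 56.25°.
cos θ_z = sin φ sin δ + cos φ cos δ cos H = (0.2940)(0.1891) + (0.9558)(0.9820)(0.5556) = 0.5771.
Top-of-atmosphere irradiance = S₀ cos θ_z = 1360 × 0.5771 = 784.86 W/m².

785 W/m²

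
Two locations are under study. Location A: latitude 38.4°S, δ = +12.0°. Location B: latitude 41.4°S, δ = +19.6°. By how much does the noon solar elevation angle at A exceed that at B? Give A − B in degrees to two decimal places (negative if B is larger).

+10.60°

A: 90° − |-38.4 − (12.0)| = 39.60°.
B: 90° − |-41.4 − (19.6)| = 29.00°.
A − B = 39.60 − 29.00 = 10.60°.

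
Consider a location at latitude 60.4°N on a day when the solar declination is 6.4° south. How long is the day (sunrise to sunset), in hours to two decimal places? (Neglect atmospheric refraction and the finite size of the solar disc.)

10.48 hours

−tan φ tan δ = −(1.7603)(-0.1122) = 0.1975; H_s = arccos(0.1975) = 78.61°.
Day length = 2 H_s / 15° h⁻¹ = 157.22° / 15 = 10.481 h.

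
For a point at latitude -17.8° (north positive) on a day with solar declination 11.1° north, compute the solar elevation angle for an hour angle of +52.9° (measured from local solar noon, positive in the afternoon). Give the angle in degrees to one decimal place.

30.3°

With φ = -17.8°, δ = 11.1°, H = 52.90°: sin φ sin δ = -0.0589, cos φ cos δ cos H = 0.5636, so cos θ_z = 0.5047.
θ_z = arccos(0.5047) = 59.69°, so the elevation is 90° − 59.69° = 30.31°.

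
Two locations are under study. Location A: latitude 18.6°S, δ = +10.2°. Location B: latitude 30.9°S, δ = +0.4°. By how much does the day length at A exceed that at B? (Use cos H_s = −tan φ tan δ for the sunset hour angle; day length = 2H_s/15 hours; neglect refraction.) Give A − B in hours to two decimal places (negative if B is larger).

-0.43 h

A: H_s = arccos(−tan -18.6° · tan 10.2°) = 86.53°, so 2H_s/15 = 11.5373 h.
B: H_s = arccos(−tan -30.9° · tan 0.4°) = 89.76°, so 2H_s/15 = 11.9680 h.
A − B = 11.5373 − 11.9680 = -0.4307 h.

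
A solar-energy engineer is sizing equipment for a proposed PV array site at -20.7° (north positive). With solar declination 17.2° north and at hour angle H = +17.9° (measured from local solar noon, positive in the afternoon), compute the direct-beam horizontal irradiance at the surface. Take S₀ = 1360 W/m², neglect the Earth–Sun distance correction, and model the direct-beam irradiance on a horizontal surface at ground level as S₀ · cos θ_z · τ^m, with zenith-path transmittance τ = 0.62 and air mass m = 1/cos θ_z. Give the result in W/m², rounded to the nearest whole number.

534 W/m²

cos θ_z = sin φ sin δ + cos φ cos δ cos H = (-0.3535)(0.2957) + (0.9354)(0.9553)(0.9516) = 0.7458.
Air mass m = 1/cos θ_z = 1/0.7458 = 1.341; τ^m = 0.62^1.341 = 0.5267.
Surface direct beam = 1360 × 0.7458 × 0.5267 = 534.23 W/m².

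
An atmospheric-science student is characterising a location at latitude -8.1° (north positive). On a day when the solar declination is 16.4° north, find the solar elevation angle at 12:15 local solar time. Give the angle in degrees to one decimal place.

Hour angle H = 15° × (12.25 − 12) = 3.75°.
cos θ_z = sin φ sin δ + cos φ cos δ cos H = (-0.1409)(0.2823) + (0.9900)(0.9593)(0.9979) = 0.9079.
θ_z = arccos(0.9079) = 24.78°, so the elevation is 90° − 24.78° = 65.22°.

65.2°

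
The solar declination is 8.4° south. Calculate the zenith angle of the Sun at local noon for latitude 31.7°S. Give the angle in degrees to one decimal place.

At local solar noon the hour angle is zero, so the zenith angle is |φ − δ| = |-31.7° − (-8.4°)| = 23.3°.

23.3°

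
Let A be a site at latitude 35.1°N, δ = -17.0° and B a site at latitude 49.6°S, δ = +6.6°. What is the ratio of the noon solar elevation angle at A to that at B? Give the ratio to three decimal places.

A: 90° − |35.1 − (-17.0)| = 37.90°.
B: 90° − |-49.6 − (6.6)| = 33.80°.
Ratio A/B = 37.9000 / 33.8000 = 1.1213.

1.121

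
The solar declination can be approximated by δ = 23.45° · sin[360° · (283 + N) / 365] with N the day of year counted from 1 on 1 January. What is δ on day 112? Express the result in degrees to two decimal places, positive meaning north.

+11.58°

360 × (283 + 112) / 365 = 389.589°; sin(389.589°) = 0.4938.
δ = 23.45 × 0.4938 = 11.580° ≈ +11.58°.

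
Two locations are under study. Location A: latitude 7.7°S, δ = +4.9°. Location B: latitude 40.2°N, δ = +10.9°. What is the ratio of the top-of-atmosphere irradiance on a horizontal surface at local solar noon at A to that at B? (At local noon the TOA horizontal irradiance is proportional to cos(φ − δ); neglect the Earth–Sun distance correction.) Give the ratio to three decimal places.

1.119

A: cos θ_z = cos(-7.7° − (4.9°)) = 0.9759.
B: cos θ_z = cos(40.2° − (10.9°)) = 0.8721.
Ratio A/B = 0.9759 / 0.8721 = 1.1190.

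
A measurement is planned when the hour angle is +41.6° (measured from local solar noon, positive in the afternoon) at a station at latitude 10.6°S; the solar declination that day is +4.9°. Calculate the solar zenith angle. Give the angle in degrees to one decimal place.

44.2°

cos θ_z = sin φ sin δ + cos φ cos δ cos H = (-0.1840)(0.0854) + (0.9829)(0.9963)(0.7478) = 0.7166.
θ_z = arccos(0.7166) = 44.23°.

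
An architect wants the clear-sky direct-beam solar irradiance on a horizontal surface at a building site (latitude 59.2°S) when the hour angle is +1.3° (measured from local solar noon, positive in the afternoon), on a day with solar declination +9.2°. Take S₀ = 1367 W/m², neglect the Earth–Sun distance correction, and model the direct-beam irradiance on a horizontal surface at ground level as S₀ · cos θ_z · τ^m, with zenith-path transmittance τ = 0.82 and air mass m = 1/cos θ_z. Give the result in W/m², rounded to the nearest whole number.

293 W/m²

cos θ_z = sin φ sin δ + cos φ cos δ cos H = (-0.8590)(0.1599) + (0.5120)(0.9871)(0.9997) = 0.3679.
Air mass m = 1/cos θ_z = 1/0.3679 = 2.718; τ^m = 0.82^2.718 = 0.5831.
Surface direct beam = 1367 × 0.3679 × 0.5831 = 293.25 W/m².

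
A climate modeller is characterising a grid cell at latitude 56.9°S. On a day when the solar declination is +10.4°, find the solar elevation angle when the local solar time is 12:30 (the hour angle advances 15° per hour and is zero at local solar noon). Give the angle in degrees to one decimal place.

22.4°

Hour angle H = 15° × (12.5 − 12) = 7.50°.
cos θ_z = sin(-56.9°) sin(10.4°) + cos(-56.9°) cos(10.4°) cos(7.50°) = -0.1512 + 0.5325 = 0.3813.
θ_z = arccos(0.3813) = 67.59°, so the elevation is 90° − 67.59° = 22.41°.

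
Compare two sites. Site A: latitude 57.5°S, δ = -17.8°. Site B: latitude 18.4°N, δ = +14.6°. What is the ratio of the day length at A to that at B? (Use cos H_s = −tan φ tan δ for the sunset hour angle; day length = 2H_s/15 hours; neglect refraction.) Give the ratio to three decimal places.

1.266

A: H_s = arccos(−tan -57.5° · tan -17.8°) = 120.26°, so 2H_s/15 = 16.0347 h.
B: H_s = arccos(−tan 18.4° · tan 14.6°) = 94.97°, so 2H_s/15 = 12.6627 h.
Ratio A/B = 16.0347 / 12.6627 = 1.2663.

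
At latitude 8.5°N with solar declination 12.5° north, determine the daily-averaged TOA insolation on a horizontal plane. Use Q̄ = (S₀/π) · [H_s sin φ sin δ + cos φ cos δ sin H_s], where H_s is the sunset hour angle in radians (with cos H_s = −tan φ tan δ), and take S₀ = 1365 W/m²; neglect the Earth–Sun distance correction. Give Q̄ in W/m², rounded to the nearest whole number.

442 W/m²

The sunset hour angle satisfies cos H_s = −tan φ tan δ = -0.0331, giving H_s = 91.90°. In radians, H_s = 1.6040.
H_s sin φ sin δ = 1.6040 × 0.1478 × 0.2164 = 0.0513.
cos φ cos δ sin H_s = 0.9890 × 0.9763 × 0.9994 = 0.9650.
Q̄ = (1365/π) × (0.0513 + 0.9650) = 434.49 × 1.0163 = 441.57 W/m².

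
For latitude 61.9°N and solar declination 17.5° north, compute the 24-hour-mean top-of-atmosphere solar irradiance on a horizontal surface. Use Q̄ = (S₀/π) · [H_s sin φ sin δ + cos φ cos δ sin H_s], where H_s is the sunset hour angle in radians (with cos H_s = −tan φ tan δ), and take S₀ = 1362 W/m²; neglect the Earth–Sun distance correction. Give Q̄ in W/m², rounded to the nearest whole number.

−tan φ tan δ = −(1.8728)(0.3153) = -0.5905; H_s = arccos(-0.5905) = 126.19°. In radians, H_s = 2.2024.
H_s sin φ sin δ = 2.2024 × 0.8821 × 0.3007 = 0.5842.
cos φ cos δ sin H_s = 0.4710 × 0.9537 × 0.8071 = 0.3625.
Q̄ = (1362/π) × (0.5842 + 0.3625) = 433.54 × 0.9467 = 410.43 W/m².

410 W/m²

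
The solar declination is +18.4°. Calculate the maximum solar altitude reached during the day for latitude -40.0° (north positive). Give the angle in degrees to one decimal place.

31.6°

At local solar noon the hour angle is zero, so the elevation is 90° − |φ − δ| = 90° − |-40.0° − (18.4°)| = 90° − 58.4° = 31.6°.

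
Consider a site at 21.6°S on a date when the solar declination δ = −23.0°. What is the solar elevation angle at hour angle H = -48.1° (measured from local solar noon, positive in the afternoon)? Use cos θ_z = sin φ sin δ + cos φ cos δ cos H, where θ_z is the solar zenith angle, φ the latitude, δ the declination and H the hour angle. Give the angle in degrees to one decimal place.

45.7°

cos θ_z = sin(-21.6°) sin(-23.0°) + cos(-21.6°) cos(-23.0°) cos(-48.10°) = 0.1438 + 0.5716 = 0.7154.
θ_z = arccos(0.7154) = 44.32°, so the elevation is 90° − 44.32° = 45.68°.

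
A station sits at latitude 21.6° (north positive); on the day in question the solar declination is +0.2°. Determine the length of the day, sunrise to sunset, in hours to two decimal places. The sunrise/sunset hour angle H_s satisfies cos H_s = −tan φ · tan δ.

cos H_s = −tan(21.6°) · tan(0.2°) = -0.0014, so H_s = arccos(-0.0014) = 90.08°.
Day length = 2 H_s / 15° h⁻¹ = 180.16° / 15 = 12.011 h.

12.01 hours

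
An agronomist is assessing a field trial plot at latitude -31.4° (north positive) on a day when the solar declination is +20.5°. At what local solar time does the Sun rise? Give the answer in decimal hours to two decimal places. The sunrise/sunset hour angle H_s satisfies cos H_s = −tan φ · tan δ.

6.88 h

cos H_s = −tan(-31.4°) · tan(20.5°) = 0.2282, so H_s = arccos(0.2282) = 76.81°.
Sunrise is at 12 − H_s/15 = 12 − 5.121 = 6.879 h local solar time.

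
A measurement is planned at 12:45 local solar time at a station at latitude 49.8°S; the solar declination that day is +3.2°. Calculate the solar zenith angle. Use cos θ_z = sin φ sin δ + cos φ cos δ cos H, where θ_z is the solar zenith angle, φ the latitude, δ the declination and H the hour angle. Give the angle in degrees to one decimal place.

53.9°

Hour angle H = 15° × (12.75 − 12) = 11.25°.
cos θ_z = sin φ sin δ + cos φ cos δ cos H = (-0.7638)(0.0558) + (0.6455)(0.9984)(0.9808) = 0.5895.
θ_z = arccos(0.5895) = 53.88°.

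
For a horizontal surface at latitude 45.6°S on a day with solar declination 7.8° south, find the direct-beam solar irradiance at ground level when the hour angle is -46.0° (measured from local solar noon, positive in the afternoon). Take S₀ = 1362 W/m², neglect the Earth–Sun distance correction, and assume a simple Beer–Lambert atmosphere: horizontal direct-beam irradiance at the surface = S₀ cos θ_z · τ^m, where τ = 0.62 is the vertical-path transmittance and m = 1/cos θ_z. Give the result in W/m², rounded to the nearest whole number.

cos θ_z = sin φ sin δ + cos φ cos δ cos H = (-0.7145)(-0.1357) + (0.6997)(0.9907)(0.6947) = 0.5785.
Air mass m = 1/cos θ_z = 1/0.5785 = 1.729; τ^m = 0.62^1.729 = 0.4376.
Surface direct beam = 1362 × 0.5785 × 0.4376 = 344.79 W/m².

345 W/m²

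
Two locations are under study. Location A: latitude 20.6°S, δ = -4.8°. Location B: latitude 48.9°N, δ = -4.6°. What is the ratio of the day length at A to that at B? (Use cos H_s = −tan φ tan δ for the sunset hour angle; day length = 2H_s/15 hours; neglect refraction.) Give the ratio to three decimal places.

A: H_s = arccos(−tan -20.6° · tan -4.8°) = 91.81°, so 2H_s/15 = 12.2413 h.
B: H_s = arccos(−tan 48.9° · tan -4.6°) = 84.71°, so 2H_s/15 = 11.2947 h.
Ratio A/B = 12.2413 / 11.2947 = 1.0838.

1.084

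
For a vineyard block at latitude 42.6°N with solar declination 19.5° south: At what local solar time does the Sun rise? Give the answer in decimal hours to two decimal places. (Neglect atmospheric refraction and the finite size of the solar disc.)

cos H_s = −tan(42.6°) · tan(-19.5°) = 0.3256, so H_s = arccos(0.3256) = 71.00°.
Sunrise is at 12 − H_s/15 = 12 − 4.733 = 7.267 h local solar time.

7.27 h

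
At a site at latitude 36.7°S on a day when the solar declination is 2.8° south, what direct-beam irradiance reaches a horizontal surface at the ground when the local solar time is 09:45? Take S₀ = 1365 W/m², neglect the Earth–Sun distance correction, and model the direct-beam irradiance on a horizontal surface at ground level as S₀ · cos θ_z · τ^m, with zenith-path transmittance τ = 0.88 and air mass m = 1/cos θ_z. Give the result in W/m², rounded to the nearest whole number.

Hour angle H = 15° × (9.75 − 12) = -33.75°.
cos θ_z = sin(-36.7°) sin(-2.8°) + cos(-36.7°) cos(-2.8°) cos(-33.75°) = 0.0292 + 0.6659 = 0.6951.
Air mass m = 1/cos θ_z = 1/0.6951 = 1.439; τ^m = 0.88^1.439 = 0.8320.
Surface direct beam = 1365 × 0.6951 × 0.8320 = 789.41 W/m².

789 W/m²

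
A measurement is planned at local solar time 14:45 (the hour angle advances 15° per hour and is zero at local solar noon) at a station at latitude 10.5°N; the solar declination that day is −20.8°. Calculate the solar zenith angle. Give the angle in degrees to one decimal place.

Hour angle H = 15° × (14.75 − 12) = 41.25°.
cos θ_z = sin(10.5°) sin(-20.8°) + cos(10.5°) cos(-20.8°) cos(41.25°) = -0.0647 + 0.6911 = 0.6264.
θ_z = arccos(0.6264) = 51.21°.

51.2°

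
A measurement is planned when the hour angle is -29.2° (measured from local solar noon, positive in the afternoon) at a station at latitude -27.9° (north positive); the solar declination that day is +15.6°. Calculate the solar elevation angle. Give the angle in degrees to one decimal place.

38.1°

cos θ_z = sin(-27.9°) sin(15.6°) + cos(-27.9°) cos(15.6°) cos(-29.20°) = -0.1258 + 0.7430 = 0.6172.
θ_z = arccos(0.6172) = 51.89°, so the elevation is 90° − 51.89° = 38.11°.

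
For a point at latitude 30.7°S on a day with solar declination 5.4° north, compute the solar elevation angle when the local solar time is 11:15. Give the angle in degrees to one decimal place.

52.3°

Hour angle H = 15° × (11.25 − 12) = -11.25°.
cos θ_z = sin(-30.7°) sin(5.4°) + cos(-30.7°) cos(5.4°) cos(-11.25°) = -0.0480 + 0.8396 = 0.7916.
θ_z = arccos(0.7916) = 37.66°, so the elevation is 90° − 37.66° = 52.34°.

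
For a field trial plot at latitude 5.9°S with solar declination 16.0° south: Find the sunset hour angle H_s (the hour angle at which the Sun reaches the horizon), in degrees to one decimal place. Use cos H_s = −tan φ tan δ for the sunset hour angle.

91.7°

cos H_s = −tan(-5.9°) · tan(-16.0°) = -0.0296, so H_s = arccos(-0.0296) = 91.70°.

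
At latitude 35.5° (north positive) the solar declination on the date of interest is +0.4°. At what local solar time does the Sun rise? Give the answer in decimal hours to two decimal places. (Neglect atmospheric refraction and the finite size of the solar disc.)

−tan φ tan δ = −(0.7133)(0.0070) = -0.0050; H_s = arccos(-0.0050) = 90.29°.
Sunrise is at 12 − H_s/15 = 12 − 6.019 = 5.981 h local solar time.

5.98 h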